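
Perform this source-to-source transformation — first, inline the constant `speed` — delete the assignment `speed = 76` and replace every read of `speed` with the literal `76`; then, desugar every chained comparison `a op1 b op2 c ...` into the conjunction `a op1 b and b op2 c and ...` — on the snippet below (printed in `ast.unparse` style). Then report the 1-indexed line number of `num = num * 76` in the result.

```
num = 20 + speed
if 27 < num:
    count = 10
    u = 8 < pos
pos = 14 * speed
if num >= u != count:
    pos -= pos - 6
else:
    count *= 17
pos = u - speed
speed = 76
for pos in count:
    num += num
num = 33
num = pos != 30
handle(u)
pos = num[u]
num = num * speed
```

Transformed code:
num = 20 + 76
if 27 < num:
    count = 10
    u = 8 < pos
pos = 14 * 76
if num >= u and u != count:
    pos -= pos - 6
else:
    count *= 17
pos = u - 76
for pos in count:
    num += num
num = 33
num = pos != 30
handle(u)
pos = num[u]
num = num * 76

17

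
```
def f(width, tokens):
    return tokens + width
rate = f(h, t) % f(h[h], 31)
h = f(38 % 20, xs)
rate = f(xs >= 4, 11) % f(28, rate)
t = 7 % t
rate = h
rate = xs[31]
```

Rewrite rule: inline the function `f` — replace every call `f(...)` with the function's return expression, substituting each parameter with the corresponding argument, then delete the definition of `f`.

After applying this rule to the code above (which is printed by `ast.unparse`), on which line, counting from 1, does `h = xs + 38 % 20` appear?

Transformed code:
rate = (t + h) % (31 + h[h])
h = xs + 38 % 20
rate = (11 + (xs >= 4)) % (rate + 28)
t = 7 % t
rate = h
rate = xs[31]

2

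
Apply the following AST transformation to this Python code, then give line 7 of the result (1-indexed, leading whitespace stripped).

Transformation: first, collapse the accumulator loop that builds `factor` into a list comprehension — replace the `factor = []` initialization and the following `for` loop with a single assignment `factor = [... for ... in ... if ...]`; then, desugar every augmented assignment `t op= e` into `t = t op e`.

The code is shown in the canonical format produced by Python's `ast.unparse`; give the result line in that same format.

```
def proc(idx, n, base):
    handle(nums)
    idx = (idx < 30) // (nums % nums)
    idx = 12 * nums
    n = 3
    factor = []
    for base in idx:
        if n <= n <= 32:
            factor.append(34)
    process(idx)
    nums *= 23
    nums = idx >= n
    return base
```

process(idx)

Transformed code:
def proc(idx, n, base):
    handle(nums)
    idx = (idx < 30) // (nums % nums)
    idx = 12 * nums
    n = 3
    factor = [34 for base in idx if n <= n <= 32]
    process(idx)
    nums = nums * 23
    nums = idx >= n
    return base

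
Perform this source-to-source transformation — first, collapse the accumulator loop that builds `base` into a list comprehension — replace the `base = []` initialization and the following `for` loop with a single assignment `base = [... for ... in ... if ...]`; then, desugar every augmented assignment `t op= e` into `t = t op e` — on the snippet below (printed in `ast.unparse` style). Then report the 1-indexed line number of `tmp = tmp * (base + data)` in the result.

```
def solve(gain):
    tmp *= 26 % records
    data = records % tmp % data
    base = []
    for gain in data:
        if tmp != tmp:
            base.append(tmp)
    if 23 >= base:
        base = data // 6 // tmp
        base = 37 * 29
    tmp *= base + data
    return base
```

8

Transformed code:
def solve(gain):
    tmp = tmp * (26 % records)
    data = records % tmp % data
    base = [tmp for gain in data if tmp != tmp]
    if 23 >= base:
        base = data // 6 // tmp
        base = 37 * 29
    tmp = tmp * (base + data)
    return base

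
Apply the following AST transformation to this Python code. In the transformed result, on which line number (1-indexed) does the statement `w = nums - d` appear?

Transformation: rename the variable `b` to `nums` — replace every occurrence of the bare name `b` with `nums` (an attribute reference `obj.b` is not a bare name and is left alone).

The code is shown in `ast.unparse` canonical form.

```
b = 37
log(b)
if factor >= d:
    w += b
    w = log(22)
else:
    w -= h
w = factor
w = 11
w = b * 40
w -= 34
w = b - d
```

12

Transformed code:
nums = 37
log(nums)
if factor >= d:
    w += nums
    w = log(22)
else:
    w -= h
w = factor
w = 11
w = nums * 40
w -= 34
w = nums - d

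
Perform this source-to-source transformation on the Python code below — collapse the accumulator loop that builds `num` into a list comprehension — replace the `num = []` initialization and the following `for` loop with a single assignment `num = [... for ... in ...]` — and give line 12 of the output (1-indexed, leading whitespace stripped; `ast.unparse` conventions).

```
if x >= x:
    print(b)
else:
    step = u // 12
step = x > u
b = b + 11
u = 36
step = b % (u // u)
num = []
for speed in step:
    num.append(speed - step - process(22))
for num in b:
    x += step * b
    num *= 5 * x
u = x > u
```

Transformed code:
if x >= x:
    print(b)
else:
    step = u // 12
step = x > u
b = b + 11
u = 36
step = b % (u // u)
num = [speed - step - process(22) for speed in step]
for num in b:
    x += step * b
    num *= 5 * x
u = x > u

num *= 5 * x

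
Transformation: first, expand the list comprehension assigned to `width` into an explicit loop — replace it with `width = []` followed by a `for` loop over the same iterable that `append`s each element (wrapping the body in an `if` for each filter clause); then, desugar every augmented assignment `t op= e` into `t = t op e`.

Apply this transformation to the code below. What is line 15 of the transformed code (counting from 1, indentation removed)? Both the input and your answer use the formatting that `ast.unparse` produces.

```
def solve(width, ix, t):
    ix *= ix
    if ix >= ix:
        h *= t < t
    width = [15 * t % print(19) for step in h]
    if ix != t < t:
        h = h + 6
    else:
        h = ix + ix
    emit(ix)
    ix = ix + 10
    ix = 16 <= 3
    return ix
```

return ix

Transformed code:
def solve(width, ix, t):
    ix = ix * ix
    if ix >= ix:
        h = h * (t < t)
    width = []
    for step in h:
        width.append(15 * t % print(19))
    if ix != t < t:
        h = h + 6
    else:
        h = ix + ix
    emit(ix)
    ix = ix + 10
    ix = 16 <= 3
    return ix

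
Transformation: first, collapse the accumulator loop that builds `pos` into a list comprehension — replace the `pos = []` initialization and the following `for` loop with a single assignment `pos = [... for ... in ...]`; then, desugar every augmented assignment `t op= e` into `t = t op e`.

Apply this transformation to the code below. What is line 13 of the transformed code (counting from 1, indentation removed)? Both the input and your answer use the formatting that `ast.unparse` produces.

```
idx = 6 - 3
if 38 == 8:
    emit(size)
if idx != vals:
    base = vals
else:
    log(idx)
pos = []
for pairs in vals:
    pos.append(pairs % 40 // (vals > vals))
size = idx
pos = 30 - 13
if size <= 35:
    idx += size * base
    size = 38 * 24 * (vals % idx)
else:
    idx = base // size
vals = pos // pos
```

size = 38 * 24 * (vals % idx)

Transformed code:
idx = 6 - 3
if 38 == 8:
    emit(size)
if idx != vals:
    base = vals
else:
    log(idx)
pos = [pairs % 40 // (vals > vals) for pairs in vals]
size = idx
pos = 30 - 13
if size <= 35:
    idx = idx + size * base
    size = 38 * 24 * (vals % idx)
else:
    idx = base // size
vals = pos // pos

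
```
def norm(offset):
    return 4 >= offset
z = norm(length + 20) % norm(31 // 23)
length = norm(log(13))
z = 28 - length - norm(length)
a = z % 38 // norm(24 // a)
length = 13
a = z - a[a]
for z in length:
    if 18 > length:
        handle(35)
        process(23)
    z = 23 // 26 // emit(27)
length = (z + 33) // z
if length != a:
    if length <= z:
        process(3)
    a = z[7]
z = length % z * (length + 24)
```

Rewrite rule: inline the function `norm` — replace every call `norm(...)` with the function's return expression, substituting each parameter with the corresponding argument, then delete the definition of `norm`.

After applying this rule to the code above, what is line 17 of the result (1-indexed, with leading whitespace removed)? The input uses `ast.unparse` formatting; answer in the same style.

z = length % z * (length + 24)

Transformed code:
z = (4 >= length + 20) % (4 >= 31 // 23)
length = 4 >= log(13)
z = 28 - length - (4 >= length)
a = z % 38 // (4 >= 24 // a)
length = 13
a = z - a[a]
for z in length:
    if 18 > length:
        handle(35)
        process(23)
    z = 23 // 26 // emit(27)
length = (z + 33) // z
if length != a:
    if length <= z:
        process(3)
    a = z[7]
z = length % z * (length + 24)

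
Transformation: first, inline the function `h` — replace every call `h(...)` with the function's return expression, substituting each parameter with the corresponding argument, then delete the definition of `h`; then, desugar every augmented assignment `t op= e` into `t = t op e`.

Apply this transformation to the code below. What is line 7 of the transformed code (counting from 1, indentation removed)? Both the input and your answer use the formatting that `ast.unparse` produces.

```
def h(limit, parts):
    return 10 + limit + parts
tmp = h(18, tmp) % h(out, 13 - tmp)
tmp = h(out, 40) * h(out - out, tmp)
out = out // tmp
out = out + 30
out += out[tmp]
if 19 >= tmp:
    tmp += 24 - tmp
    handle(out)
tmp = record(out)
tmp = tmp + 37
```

Transformed code:
tmp = (10 + 18 + tmp) % (10 + out + (13 - tmp))
tmp = (10 + out + 40) * (10 + (out - out) + tmp)
out = out // tmp
out = out + 30
out = out + out[tmp]
if 19 >= tmp:
    tmp = tmp + (24 - tmp)
    handle(out)
tmp = record(out)
tmp = tmp + 37

tmp = tmp + (24 - tmp)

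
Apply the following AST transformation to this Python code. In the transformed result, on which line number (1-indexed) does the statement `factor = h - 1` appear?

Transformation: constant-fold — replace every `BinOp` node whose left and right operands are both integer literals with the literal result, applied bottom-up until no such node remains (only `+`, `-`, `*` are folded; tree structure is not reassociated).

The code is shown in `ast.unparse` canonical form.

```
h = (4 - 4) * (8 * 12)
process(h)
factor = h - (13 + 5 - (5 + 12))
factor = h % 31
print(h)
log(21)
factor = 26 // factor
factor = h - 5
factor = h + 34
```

3

Transformed code:
h = 0
process(h)
factor = h - 1
factor = h % 31
print(h)
log(21)
factor = 26 // factor
factor = h - 5
factor = h + 34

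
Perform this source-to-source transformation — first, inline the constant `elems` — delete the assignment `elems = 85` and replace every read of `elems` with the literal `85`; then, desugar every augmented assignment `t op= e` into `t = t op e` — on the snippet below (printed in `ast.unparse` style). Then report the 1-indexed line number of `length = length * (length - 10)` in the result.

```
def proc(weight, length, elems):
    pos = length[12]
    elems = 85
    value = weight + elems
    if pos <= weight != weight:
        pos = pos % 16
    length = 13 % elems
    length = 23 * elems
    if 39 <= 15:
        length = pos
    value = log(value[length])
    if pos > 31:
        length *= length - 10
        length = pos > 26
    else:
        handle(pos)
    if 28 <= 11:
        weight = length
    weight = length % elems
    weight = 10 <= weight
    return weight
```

12

Transformed code:
def proc(weight, length, elems):
    pos = length[12]
    value = weight + 85
    if pos <= weight != weight:
        pos = pos % 16
    length = 13 % 85
    length = 23 * 85
    if 39 <= 15:
        length = pos
    value = log(value[length])
    if pos > 31:
        length = length * (length - 10)
        length = pos > 26
    else:
        handle(pos)
    if 28 <= 11:
        weight = length
    weight = length % 85
    weight = 10 <= weight
    return weight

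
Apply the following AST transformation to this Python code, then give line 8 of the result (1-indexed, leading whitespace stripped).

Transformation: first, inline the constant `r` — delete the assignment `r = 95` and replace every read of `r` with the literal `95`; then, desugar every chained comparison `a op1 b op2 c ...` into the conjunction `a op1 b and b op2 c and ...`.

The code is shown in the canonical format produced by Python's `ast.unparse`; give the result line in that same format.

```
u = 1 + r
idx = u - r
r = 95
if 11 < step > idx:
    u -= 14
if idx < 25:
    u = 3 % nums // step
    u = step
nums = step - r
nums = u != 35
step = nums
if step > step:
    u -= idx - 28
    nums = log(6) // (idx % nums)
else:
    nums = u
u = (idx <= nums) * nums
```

Transformed code:
u = 1 + 95
idx = u - 95
if 11 < step and step > idx:
    u -= 14
if idx < 25:
    u = 3 % nums // step
    u = step
nums = step - 95
nums = u != 35
step = nums
if step > step:
    u -= idx - 28
    nums = log(6) // (idx % nums)
else:
    nums = u
u = (idx <= nums) * nums

nums = step - 95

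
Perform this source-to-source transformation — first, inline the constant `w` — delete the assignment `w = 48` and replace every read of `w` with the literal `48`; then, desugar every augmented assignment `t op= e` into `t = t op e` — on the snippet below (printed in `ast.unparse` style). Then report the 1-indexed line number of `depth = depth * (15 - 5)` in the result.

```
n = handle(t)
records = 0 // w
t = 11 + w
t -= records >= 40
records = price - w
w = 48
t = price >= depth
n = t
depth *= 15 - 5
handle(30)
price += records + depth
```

8

Transformed code:
n = handle(t)
records = 0 // 48
t = 11 + 48
t = t - (records >= 40)
records = price - 48
t = price >= depth
n = t
depth = depth * (15 - 5)
handle(30)
price = price + (records + depth)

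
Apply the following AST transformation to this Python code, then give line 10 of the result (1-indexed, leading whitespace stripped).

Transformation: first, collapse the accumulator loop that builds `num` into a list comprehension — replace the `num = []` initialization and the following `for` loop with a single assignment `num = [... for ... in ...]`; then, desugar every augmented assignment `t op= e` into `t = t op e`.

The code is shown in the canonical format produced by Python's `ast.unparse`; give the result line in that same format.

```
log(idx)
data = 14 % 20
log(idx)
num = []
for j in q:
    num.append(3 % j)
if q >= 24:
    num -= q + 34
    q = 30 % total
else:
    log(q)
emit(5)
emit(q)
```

emit(5)

Transformed code:
log(idx)
data = 14 % 20
log(idx)
num = [3 % j for j in q]
if q >= 24:
    num = num - (q + 34)
    q = 30 % total
else:
    log(q)
emit(5)
emit(q)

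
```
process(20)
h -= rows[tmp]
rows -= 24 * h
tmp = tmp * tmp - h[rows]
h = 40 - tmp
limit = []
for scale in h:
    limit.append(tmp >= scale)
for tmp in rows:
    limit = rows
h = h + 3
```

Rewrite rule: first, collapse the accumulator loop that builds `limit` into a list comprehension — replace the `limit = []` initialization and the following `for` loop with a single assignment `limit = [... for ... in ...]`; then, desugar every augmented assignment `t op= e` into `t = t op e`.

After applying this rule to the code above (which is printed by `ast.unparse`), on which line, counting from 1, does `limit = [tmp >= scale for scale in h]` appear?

Transformed code:
process(20)
h = h - rows[tmp]
rows = rows - 24 * h
tmp = tmp * tmp - h[rows]
h = 40 - tmp
limit = [tmp >= scale for scale in h]
for tmp in rows:
    limit = rows
h = h + 3

6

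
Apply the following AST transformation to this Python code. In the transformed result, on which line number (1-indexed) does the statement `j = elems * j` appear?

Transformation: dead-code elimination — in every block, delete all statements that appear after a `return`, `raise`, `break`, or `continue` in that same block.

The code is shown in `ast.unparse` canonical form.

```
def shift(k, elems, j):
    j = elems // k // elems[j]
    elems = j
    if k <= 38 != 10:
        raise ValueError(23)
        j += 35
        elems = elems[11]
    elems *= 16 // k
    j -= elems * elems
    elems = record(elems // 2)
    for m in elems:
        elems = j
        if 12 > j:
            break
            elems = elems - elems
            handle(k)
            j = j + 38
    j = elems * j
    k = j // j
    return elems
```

13

Transformed code:
def shift(k, elems, j):
    j = elems // k // elems[j]
    elems = j
    if k <= 38 != 10:
        raise ValueError(23)
    elems *= 16 // k
    j -= elems * elems
    elems = record(elems // 2)
    for m in elems:
        elems = j
        if 12 > j:
            break
    j = elems * j
    k = j // j
    return elems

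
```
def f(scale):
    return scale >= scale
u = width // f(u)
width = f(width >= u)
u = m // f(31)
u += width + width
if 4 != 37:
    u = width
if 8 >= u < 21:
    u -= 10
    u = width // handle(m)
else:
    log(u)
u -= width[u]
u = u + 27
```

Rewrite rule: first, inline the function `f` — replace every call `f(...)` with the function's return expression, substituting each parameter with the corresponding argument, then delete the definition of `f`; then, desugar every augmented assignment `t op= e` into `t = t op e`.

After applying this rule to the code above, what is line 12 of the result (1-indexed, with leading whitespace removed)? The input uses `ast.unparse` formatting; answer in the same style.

u = u - width[u]

Transformed code:
u = width // (u >= u)
width = (width >= u) >= (width >= u)
u = m // (31 >= 31)
u = u + (width + width)
if 4 != 37:
    u = width
if 8 >= u < 21:
    u = u - 10
    u = width // handle(m)
else:
    log(u)
u = u - width[u]
u = u + 27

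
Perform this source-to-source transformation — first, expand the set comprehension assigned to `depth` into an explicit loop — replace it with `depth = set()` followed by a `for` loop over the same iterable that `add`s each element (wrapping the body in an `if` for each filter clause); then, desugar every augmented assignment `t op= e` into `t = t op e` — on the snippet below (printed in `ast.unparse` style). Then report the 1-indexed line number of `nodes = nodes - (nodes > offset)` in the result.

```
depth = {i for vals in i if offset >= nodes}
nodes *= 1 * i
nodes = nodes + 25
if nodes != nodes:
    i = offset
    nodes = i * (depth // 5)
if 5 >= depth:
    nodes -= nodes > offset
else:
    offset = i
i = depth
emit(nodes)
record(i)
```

11

Transformed code:
depth = set()
for vals in i:
    if offset >= nodes:
        depth.add(i)
nodes = nodes * (1 * i)
nodes = nodes + 25
if nodes != nodes:
    i = offset
    nodes = i * (depth // 5)
if 5 >= depth:
    nodes = nodes - (nodes > offset)
else:
    offset = i
i = depth
emit(nodes)
record(i)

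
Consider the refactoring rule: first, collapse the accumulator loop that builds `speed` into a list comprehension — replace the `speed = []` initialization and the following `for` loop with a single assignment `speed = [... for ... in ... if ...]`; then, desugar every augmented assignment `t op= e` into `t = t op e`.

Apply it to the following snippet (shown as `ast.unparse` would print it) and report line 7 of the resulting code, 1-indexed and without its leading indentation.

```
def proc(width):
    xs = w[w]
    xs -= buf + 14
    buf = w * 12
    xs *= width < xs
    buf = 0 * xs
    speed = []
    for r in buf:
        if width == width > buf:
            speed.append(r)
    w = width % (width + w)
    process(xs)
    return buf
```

speed = [r for r in buf if width == width > buf]

Transformed code:
def proc(width):
    xs = w[w]
    xs = xs - (buf + 14)
    buf = w * 12
    xs = xs * (width < xs)
    buf = 0 * xs
    speed = [r for r in buf if width == width > buf]
    w = width % (width + w)
    process(xs)
    return buf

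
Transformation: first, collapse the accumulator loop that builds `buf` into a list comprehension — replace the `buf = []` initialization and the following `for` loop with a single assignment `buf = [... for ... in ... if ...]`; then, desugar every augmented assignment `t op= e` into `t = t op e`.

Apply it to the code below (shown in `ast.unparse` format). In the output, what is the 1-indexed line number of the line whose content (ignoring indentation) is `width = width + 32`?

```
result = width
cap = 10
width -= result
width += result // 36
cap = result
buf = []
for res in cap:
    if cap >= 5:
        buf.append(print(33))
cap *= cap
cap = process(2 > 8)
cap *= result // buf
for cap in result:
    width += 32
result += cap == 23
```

Transformed code:
result = width
cap = 10
width = width - result
width = width + result // 36
cap = result
buf = [print(33) for res in cap if cap >= 5]
cap = cap * cap
cap = process(2 > 8)
cap = cap * (result // buf)
for cap in result:
    width = width + 32
result = result + (cap == 23)

11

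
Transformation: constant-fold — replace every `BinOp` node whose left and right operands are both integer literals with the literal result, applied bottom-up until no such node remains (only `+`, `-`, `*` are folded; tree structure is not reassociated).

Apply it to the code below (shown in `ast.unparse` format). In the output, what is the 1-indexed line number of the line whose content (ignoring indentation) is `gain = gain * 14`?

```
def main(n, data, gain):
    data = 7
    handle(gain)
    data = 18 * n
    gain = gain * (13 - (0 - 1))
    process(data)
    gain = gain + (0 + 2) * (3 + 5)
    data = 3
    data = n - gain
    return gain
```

5

Transformed code:
def main(n, data, gain):
    data = 7
    handle(gain)
    data = 18 * n
    gain = gain * 14
    process(data)
    gain = gain + 16
    data = 3
    data = n - gain
    return gain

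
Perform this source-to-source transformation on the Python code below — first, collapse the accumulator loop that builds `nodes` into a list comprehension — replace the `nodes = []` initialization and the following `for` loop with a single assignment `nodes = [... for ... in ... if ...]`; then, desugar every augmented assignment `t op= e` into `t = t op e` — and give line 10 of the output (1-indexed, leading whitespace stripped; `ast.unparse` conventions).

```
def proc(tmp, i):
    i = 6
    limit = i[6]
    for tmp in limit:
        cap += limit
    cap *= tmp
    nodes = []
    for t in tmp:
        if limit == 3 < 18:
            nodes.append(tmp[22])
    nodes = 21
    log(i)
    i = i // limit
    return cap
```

Transformed code:
def proc(tmp, i):
    i = 6
    limit = i[6]
    for tmp in limit:
        cap = cap + limit
    cap = cap * tmp
    nodes = [tmp[22] for t in tmp if limit == 3 < 18]
    nodes = 21
    log(i)
    i = i // limit
    return cap

i = i // limit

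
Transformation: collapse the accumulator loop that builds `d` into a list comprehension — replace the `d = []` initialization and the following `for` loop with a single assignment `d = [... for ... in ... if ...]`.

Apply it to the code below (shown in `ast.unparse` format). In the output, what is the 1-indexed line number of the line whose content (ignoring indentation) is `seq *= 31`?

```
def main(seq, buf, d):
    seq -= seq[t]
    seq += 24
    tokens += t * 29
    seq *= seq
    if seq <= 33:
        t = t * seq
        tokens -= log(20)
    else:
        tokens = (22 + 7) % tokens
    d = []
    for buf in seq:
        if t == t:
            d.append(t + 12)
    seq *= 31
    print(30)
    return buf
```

Transformed code:
def main(seq, buf, d):
    seq -= seq[t]
    seq += 24
    tokens += t * 29
    seq *= seq
    if seq <= 33:
        t = t * seq
        tokens -= log(20)
    else:
        tokens = (22 + 7) % tokens
    d = [t + 12 for buf in seq if t == t]
    seq *= 31
    print(30)
    return buf

12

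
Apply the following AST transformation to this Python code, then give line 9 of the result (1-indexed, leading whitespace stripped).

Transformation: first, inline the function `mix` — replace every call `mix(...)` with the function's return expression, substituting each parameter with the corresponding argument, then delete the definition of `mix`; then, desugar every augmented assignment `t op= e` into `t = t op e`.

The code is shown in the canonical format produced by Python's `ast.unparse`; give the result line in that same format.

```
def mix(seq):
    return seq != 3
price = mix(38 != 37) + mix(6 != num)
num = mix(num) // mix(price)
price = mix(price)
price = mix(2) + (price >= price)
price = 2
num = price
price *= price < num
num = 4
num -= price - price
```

Transformed code:
price = ((38 != 37) != 3) + ((6 != num) != 3)
num = (num != 3) // (price != 3)
price = price != 3
price = (2 != 3) + (price >= price)
price = 2
num = price
price = price * (price < num)
num = 4
num = num - (price - price)

num = num - (price - price)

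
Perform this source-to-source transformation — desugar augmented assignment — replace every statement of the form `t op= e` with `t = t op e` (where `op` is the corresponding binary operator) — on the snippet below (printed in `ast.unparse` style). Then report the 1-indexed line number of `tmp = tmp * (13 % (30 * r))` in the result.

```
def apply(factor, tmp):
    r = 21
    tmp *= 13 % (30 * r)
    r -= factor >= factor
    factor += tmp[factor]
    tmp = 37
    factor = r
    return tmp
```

3

Transformed code:
def apply(factor, tmp):
    r = 21
    tmp = tmp * (13 % (30 * r))
    r = r - (factor >= factor)
    factor = factor + tmp[factor]
    tmp = 37
    factor = r
    return tmp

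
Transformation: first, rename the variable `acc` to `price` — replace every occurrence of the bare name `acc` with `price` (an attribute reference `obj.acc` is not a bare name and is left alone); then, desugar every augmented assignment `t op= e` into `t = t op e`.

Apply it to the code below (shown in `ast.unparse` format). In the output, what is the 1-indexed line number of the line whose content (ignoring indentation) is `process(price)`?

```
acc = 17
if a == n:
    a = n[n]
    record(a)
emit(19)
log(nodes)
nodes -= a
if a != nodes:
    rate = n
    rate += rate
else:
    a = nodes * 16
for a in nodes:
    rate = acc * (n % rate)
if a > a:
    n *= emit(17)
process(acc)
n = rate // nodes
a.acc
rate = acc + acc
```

17

Transformed code:
price = 17
if a == n:
    a = n[n]
    record(a)
emit(19)
log(nodes)
nodes = nodes - a
if a != nodes:
    rate = n
    rate = rate + rate
else:
    a = nodes * 16
for a in nodes:
    rate = price * (n % rate)
if a > a:
    n = n * emit(17)
process(price)
n = rate // nodes
a.acc
rate = price + price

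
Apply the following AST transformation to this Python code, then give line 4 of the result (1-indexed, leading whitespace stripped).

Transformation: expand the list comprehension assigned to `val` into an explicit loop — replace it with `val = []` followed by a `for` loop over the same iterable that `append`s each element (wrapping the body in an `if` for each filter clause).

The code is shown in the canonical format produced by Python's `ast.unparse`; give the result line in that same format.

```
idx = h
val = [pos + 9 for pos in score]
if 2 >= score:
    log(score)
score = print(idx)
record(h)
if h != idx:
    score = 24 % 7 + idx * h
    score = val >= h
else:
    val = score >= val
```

val.append(pos + 9)

Transformed code:
idx = h
val = []
for pos in score:
    val.append(pos + 9)
if 2 >= score:
    log(score)
score = print(idx)
record(h)
if h != idx:
    score = 24 % 7 + idx * h
    score = val >= h
else:
    val = score >= val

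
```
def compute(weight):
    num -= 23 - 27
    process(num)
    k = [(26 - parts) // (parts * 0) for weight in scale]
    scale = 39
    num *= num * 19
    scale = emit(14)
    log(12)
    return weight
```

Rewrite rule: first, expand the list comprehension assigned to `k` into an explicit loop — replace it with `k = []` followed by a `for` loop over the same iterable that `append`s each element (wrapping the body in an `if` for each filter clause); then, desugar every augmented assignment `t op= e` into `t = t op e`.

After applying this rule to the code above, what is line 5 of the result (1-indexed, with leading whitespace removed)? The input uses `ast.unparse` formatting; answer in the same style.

for weight in scale:

Transformed code:
def compute(weight):
    num = num - (23 - 27)
    process(num)
    k = []
    for weight in scale:
        k.append((26 - parts) // (parts * 0))
    scale = 39
    num = num * (num * 19)
    scale = emit(14)
    log(12)
    return weight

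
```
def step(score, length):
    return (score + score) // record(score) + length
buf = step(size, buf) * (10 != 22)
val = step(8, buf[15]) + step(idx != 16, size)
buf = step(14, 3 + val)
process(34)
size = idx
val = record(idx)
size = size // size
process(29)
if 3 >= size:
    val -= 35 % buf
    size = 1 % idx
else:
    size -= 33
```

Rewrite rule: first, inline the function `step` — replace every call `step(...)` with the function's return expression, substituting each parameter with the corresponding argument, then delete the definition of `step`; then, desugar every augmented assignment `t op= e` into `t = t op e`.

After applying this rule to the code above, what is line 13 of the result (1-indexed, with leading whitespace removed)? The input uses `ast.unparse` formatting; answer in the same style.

size = size - 33

Transformed code:
buf = ((size + size) // record(size) + buf) * (10 != 22)
val = (8 + 8) // record(8) + buf[15] + (((idx != 16) + (idx != 16)) // record(idx != 16) + size)
buf = (14 + 14) // record(14) + (3 + val)
process(34)
size = idx
val = record(idx)
size = size // size
process(29)
if 3 >= size:
    val = val - 35 % buf
    size = 1 % idx
else:
    size = size - 33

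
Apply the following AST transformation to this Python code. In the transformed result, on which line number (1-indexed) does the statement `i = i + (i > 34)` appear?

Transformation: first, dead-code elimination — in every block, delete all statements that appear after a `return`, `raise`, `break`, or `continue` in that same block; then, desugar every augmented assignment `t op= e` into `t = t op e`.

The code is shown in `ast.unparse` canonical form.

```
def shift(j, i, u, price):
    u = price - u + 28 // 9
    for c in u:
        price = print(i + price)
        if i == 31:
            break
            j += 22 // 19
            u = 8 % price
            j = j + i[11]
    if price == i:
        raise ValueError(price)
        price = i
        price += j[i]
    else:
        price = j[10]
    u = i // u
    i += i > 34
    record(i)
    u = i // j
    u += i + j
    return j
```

12

Transformed code:
def shift(j, i, u, price):
    u = price - u + 28 // 9
    for c in u:
        price = print(i + price)
        if i == 31:
            break
    if price == i:
        raise ValueError(price)
    else:
        price = j[10]
    u = i // u
    i = i + (i > 34)
    record(i)
    u = i // j
    u = u + (i + j)
    return j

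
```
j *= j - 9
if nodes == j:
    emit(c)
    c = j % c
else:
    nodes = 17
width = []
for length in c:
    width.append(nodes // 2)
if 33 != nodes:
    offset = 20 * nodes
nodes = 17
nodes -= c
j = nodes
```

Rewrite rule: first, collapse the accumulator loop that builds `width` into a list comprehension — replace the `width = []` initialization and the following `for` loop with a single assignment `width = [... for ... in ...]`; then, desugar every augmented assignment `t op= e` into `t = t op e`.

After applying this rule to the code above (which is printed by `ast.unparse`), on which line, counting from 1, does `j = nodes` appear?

Transformed code:
j = j * (j - 9)
if nodes == j:
    emit(c)
    c = j % c
else:
    nodes = 17
width = [nodes // 2 for length in c]
if 33 != nodes:
    offset = 20 * nodes
nodes = 17
nodes = nodes - c
j = nodes

12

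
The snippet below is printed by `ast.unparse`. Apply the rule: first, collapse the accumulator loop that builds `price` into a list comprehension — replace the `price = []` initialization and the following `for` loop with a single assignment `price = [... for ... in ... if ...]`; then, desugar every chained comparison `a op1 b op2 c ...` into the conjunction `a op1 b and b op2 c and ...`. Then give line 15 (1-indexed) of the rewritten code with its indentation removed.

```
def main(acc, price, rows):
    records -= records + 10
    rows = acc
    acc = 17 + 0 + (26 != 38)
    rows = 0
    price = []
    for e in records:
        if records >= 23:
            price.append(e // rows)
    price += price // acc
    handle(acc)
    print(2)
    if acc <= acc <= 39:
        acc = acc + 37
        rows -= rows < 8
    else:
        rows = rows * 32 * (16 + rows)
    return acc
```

return acc

Transformed code:
def main(acc, price, rows):
    records -= records + 10
    rows = acc
    acc = 17 + 0 + (26 != 38)
    rows = 0
    price = [e // rows for e in records if records >= 23]
    price += price // acc
    handle(acc)
    print(2)
    if acc <= acc and acc <= 39:
        acc = acc + 37
        rows -= rows < 8
    else:
        rows = rows * 32 * (16 + rows)
    return acc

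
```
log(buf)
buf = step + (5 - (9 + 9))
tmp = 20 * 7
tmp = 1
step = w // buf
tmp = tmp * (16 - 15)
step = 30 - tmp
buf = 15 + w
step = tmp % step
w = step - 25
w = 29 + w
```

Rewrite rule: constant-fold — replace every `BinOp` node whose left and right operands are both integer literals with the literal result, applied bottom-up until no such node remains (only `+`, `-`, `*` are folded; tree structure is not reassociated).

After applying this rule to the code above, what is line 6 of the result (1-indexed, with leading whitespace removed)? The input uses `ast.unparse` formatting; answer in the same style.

tmp = tmp * 1

Transformed code:
log(buf)
buf = step + -13
tmp = 140
tmp = 1
step = w // buf
tmp = tmp * 1
step = 30 - tmp
buf = 15 + w
step = tmp % step
w = step - 25
w = 29 + w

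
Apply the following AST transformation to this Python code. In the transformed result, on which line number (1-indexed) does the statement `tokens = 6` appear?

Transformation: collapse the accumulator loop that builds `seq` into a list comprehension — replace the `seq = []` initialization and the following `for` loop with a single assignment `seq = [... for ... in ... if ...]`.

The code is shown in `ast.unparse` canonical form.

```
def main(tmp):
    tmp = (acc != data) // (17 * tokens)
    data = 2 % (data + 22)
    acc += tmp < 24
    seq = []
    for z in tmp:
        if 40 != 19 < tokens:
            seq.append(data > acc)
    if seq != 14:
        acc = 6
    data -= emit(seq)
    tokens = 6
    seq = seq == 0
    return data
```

9

Transformed code:
def main(tmp):
    tmp = (acc != data) // (17 * tokens)
    data = 2 % (data + 22)
    acc += tmp < 24
    seq = [data > acc for z in tmp if 40 != 19 < tokens]
    if seq != 14:
        acc = 6
    data -= emit(seq)
    tokens = 6
    seq = seq == 0
    return data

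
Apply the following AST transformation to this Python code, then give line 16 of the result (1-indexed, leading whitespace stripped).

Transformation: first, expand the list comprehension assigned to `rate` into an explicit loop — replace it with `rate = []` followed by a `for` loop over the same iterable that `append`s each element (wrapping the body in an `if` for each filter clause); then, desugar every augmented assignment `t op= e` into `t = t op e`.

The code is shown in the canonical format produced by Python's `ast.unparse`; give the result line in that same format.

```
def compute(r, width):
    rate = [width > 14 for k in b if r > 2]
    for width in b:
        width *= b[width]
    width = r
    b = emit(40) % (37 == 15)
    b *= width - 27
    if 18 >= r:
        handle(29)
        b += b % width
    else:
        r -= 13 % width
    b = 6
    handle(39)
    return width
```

b = 6

Transformed code:
def compute(r, width):
    rate = []
    for k in b:
        if r > 2:
            rate.append(width > 14)
    for width in b:
        width = width * b[width]
    width = r
    b = emit(40) % (37 == 15)
    b = b * (width - 27)
    if 18 >= r:
        handle(29)
        b = b + b % width
    else:
        r = r - 13 % width
    b = 6
    handle(39)
    return width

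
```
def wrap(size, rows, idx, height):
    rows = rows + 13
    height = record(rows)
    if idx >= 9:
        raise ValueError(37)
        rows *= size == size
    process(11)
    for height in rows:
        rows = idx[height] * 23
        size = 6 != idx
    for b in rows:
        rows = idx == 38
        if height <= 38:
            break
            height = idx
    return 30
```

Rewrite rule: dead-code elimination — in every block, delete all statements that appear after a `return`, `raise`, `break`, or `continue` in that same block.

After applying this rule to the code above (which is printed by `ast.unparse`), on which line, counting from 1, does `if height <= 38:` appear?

12

Transformed code:
def wrap(size, rows, idx, height):
    rows = rows + 13
    height = record(rows)
    if idx >= 9:
        raise ValueError(37)
    process(11)
    for height in rows:
        rows = idx[height] * 23
        size = 6 != idx
    for b in rows:
        rows = idx == 38
        if height <= 38:
            break
    return 30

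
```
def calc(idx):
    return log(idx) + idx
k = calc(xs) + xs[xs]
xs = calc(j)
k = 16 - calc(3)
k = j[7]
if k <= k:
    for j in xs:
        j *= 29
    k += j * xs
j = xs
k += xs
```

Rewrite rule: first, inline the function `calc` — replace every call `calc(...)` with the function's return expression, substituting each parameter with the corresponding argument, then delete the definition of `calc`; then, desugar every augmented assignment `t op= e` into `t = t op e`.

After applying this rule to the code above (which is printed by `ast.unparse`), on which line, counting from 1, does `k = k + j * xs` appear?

8

Transformed code:
k = log(xs) + xs + xs[xs]
xs = log(j) + j
k = 16 - (log(3) + 3)
k = j[7]
if k <= k:
    for j in xs:
        j = j * 29
    k = k + j * xs
j = xs
k = k + xs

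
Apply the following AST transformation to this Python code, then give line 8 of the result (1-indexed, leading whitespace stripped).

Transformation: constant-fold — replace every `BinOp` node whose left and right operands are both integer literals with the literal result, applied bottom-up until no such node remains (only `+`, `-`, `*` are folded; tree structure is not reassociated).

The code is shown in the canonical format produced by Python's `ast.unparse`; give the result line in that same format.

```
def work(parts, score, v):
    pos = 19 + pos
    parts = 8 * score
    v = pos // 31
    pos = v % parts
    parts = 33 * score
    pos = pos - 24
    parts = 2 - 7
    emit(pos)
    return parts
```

Transformed code:
def work(parts, score, v):
    pos = 19 + pos
    parts = 8 * score
    v = pos // 31
    pos = v % parts
    parts = 33 * score
    pos = pos - 24
    parts = -5
    emit(pos)
    return parts

parts = -5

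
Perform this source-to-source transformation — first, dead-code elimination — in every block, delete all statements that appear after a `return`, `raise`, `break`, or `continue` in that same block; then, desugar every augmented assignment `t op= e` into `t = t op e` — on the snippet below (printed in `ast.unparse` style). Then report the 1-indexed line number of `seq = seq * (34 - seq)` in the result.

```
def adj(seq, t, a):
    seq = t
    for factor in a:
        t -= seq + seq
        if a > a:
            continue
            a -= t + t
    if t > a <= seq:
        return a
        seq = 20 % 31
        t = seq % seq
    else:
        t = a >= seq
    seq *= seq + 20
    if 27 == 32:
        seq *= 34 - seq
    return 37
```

Transformed code:
def adj(seq, t, a):
    seq = t
    for factor in a:
        t = t - (seq + seq)
        if a > a:
            continue
    if t > a <= seq:
        return a
    else:
        t = a >= seq
    seq = seq * (seq + 20)
    if 27 == 32:
        seq = seq * (34 - seq)
    return 37

13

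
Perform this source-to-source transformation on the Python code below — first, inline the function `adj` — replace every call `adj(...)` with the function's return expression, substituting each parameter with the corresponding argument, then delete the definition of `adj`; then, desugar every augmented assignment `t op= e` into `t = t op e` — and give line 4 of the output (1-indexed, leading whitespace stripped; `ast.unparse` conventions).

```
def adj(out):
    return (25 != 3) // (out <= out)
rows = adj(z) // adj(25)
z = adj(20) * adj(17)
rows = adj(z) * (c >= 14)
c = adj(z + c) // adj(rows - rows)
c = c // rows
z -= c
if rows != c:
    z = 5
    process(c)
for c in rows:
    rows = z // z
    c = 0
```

c = (25 != 3) // (z + c <= z + c) // ((25 != 3) // (rows - rows <= rows - rows))

Transformed code:
rows = (25 != 3) // (z <= z) // ((25 != 3) // (25 <= 25))
z = (25 != 3) // (20 <= 20) * ((25 != 3) // (17 <= 17))
rows = (25 != 3) // (z <= z) * (c >= 14)
c = (25 != 3) // (z + c <= z + c) // ((25 != 3) // (rows - rows <= rows - rows))
c = c // rows
z = z - c
if rows != c:
    z = 5
    process(c)
for c in rows:
    rows = z // z
    c = 0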